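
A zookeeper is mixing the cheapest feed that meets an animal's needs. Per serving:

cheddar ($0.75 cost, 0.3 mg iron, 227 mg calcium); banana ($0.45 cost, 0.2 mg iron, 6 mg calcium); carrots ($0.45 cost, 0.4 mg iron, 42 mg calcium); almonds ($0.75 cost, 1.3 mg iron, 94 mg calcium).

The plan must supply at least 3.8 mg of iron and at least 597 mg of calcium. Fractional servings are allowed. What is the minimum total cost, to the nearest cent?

$3.10

Compare the cost at each extreme point of the feasible region.
cheddar only: max(3.8/0.3, 597/227) = 12.67 servings → $9.50.
banana only: max(3.8/0.2, 597/6) = 99.5 servings → $44.77.
carrots only: max(3.8/0.4, 597/42) = 14.21 servings → $6.40.
almonds only: max(3.8/1.3, 597/94) = 6.351 servings → $4.76.
cheddar + banana with both tight: 2.216 servings and 15.68 servings → $8.72.
cheddar + carrots with both tight: 1.013 servings and 8.74 servings → $4.69.
cheddar + almonds with both tight: 1.57 servings and 2.561 servings → $3.10.
banana + carrots with both targets exact would need a negative amount; discard.
banana + almonds with both targets exact would need a negative amount; discard.
carrots + almonds: the both-tight solution has a negative serving — not a feasible corner.
The minimum over all feasible corners is $3.10.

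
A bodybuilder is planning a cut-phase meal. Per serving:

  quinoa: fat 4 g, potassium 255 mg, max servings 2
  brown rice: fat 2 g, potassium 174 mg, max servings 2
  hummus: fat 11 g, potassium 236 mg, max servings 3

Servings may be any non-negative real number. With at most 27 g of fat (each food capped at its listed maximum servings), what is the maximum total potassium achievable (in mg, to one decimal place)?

Potassium per g fat: brown rice 87, quinoa 63.75, hummus 21.45.
Take 2 servings of brown rice: uses 4 g fat, +348.0 mg potassium (running total 348.0 mg).
Take 2 servings of quinoa: uses 8 g fat, +510.0 mg potassium (running total 858.0 mg).
Take 1.364 servings of hummus: uses 15 g fat, +321.8 mg potassium (running total 1179.8 mg).
Greedy by best ratio exhausts the fat allowance optimally: 1179.8 mg.

1179.8 mg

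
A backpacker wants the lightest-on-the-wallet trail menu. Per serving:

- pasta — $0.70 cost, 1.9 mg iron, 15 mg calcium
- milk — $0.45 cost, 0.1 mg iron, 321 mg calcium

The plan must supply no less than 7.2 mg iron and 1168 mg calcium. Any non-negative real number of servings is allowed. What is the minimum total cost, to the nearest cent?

$4.09

A basic optimal solution has at most two foods positive. Try each food alone and each pair with both targets met exactly.
pasta only: max(7.2/1.9, 1168/15) = 77.87 servings → $54.51.
milk only: max(7.2/0.1, 1168/321) = 72 servings → $32.40.
pasta + milk with both tight: 3.607 servings and 3.47 servings → $4.09.
So the least-cost plan costs $4.09.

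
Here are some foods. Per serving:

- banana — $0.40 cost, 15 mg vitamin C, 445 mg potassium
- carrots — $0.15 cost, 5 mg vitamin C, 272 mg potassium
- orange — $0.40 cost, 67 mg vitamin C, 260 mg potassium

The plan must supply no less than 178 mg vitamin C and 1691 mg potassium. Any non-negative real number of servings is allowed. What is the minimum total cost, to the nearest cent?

$1.54

With two linear requirements the optimum uses one or two foods; enumerate the corners.
banana only: max(178/15, 1691/445) = 11.87 servings → $4.75.
carrots only: max(178/5, 1691/272) = 35.6 servings → $5.34.
orange only: max(178/67, 1691/260) = 6.504 servings → $2.60.
banana + carrots: intersection lies outside the first quadrant.
banana + orange with both tight: 2.586 servings and 2.078 servings → $1.87.
carrots + orange with both tight: 3.96 servings and 2.361 servings → $1.54.
So the least-cost plan costs $1.54.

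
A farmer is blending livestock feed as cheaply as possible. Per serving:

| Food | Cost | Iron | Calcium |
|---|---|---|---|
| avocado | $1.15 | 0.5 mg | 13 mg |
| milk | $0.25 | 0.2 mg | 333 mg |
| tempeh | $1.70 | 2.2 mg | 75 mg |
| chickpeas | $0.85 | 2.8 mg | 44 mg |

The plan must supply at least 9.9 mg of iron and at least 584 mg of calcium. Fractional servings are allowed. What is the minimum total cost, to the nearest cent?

An LP optimum is at a vertex; with two nutrient constraints at most two foods are used. Check each candidate.
avocado only: max(9.9/0.5, 584/13) = 44.92 servings → $51.66.
milk only: max(9.9/0.2, 584/333) = 49.5 servings → $12.38.
tempeh only: max(9.9/2.2, 584/75) = 7.787 servings → $13.24.
chickpeas only: max(9.9/2.8, 584/44) = 13.27 servings → $11.28.
avocado + milk with both tight: 19.4 servings and 0.9963 servings → $22.56.
avocado + tempeh: the both-tight solution has a negative serving — not a feasible corner.
avocado + chickpeas: the both-tight solution has a negative serving — not a feasible corner.
milk + tempeh with both tight: 0.7557 servings and 4.431 servings → $7.72.
milk + chickpeas with both tight: 1.299 servings and 3.443 servings → $3.25.
tempeh + chickpeas: intersection lies outside the first quadrant.
So the least-cost plan costs $3.25.

$3.25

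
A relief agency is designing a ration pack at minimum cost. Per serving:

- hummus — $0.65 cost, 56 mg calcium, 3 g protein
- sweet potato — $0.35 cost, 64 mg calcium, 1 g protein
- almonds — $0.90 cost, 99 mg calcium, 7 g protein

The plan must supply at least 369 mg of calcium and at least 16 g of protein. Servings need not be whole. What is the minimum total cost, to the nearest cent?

$2.69

hummus only: max(369/56, 16/3) = 6.589 servings → $4.28.
sweet potato only: max(369/64, 16/1) = 16 servings → $5.60.
almonds only: max(369/99, 16/7) = 3.727 servings → $3.35.
hummus + sweet potato with both tight: 4.816 servings and 1.551 servings → $3.67.
hummus + almonds: intersection lies outside the first quadrant.
sweet potato + almonds with both tight: 2.862 servings and 1.877 servings → $2.69.
Cheapest feasible corner: $2.69.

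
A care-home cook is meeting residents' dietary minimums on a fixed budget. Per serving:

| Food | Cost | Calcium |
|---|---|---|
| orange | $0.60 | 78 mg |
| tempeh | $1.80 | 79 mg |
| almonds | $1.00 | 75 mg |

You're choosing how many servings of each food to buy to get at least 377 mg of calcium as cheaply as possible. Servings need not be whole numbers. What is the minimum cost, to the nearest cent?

$2.90

Cost per mg of calcium: orange $0.0077, almonds $0.0133, tempeh $0.0228.
With no serving limits, use only orange: 377 mg / 78 mg = 4.833 servings × $0.60 = $2.90.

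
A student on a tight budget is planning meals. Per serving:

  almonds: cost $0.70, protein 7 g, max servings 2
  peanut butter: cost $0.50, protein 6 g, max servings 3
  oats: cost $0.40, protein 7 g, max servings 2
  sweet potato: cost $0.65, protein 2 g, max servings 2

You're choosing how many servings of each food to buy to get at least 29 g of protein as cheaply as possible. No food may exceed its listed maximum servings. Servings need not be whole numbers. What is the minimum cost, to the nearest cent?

$2.05

Cost per g of protein: oats $0.0571, peanut butter $0.0833, almonds $0.1000, sweet potato $0.3250.
Take 2 servings of oats: +14.0 g protein for $0.80 (total $0.80, still need 15.0 g).
Take 2.5 servings of peanut butter: +15.0 g protein for $1.25 (total $2.05, still need 0.0 g).
Filling from the cheapest source first is optimal under one linear minimum: $2.05.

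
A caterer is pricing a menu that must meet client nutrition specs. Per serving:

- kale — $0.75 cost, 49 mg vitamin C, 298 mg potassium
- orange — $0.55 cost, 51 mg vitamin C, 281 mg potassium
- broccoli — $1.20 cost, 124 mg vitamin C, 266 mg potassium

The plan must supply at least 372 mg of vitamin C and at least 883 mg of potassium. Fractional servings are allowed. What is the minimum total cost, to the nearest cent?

Compare the cost at each extreme point of the feasible region.
kale only: max(372/49, 883/298) = 7.592 servings → $5.69.
orange only: max(372/51, 883/281) = 7.294 servings → $4.01.
broccoli only: max(372/124, 883/266) = 3.32 servings → $3.98.
kale + orange: intersection lies outside the first quadrant.
kale + broccoli with both tight: 0.4407 servings and 2.826 servings → $3.72.
orange + broccoli with both tight: 0.4953 servings and 2.796 servings → $3.63.
Cheapest feasible corner: $3.63.

$3.63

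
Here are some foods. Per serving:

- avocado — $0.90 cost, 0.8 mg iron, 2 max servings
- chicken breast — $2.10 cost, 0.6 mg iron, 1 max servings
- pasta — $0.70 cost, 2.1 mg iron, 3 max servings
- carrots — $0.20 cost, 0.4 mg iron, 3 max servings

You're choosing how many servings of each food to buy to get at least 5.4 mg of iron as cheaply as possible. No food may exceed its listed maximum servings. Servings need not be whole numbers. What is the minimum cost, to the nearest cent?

Cost per mg of iron: pasta $0.3333, carrots $0.5000, avocado $1.1250, chicken breast $3.5000.
Take 2.571 servings of pasta: +5.4 mg iron for $1.80 (total $1.80, still need 0.0 mg).
Filling from the cheapest source first is optimal under one linear minimum: $1.80.

$1.80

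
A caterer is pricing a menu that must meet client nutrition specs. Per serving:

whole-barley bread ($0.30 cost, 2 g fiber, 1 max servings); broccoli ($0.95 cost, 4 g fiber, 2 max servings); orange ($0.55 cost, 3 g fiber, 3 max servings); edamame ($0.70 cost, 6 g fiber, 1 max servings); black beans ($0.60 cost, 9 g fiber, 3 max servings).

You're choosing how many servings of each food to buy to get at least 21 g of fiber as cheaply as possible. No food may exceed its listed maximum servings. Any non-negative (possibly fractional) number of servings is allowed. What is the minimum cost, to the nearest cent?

$1.40

Cost per g of fiber: black beans $0.0667, edamame $0.1167, whole-barley bread $0.1500, orange $0.1833, broccoli $0.2375.
Take 2.333 servings of black beans: +21.0 g fiber for $1.40 (total $1.40, still need 0.0 g).
Greedy by cheapest-per-g is optimal for a single linear constraint, so the minimum cost is $1.40.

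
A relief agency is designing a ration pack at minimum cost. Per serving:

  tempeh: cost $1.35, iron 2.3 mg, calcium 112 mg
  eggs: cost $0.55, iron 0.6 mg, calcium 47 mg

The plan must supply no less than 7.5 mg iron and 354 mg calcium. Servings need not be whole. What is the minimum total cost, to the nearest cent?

A basic optimal solution has at most two foods positive. Try each food alone and each pair with both targets met exactly.
tempeh only: max(7.5/2.3, 354/112) = 3.261 servings → $4.40.
eggs only: max(7.5/0.6, 354/47) = 12.5 servings → $6.88.
tempeh + eggs with both targets exact would need a negative amount; discard.
So the least-cost plan costs $4.40.

$4.40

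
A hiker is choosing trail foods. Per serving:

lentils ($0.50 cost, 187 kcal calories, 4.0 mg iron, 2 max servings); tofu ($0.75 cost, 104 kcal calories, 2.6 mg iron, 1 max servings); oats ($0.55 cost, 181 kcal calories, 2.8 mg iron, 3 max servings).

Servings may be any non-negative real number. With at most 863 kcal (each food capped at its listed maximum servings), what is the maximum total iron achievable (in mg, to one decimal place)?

Iron per kcal: tofu 0.025, lentils 0.02139, oats 0.01547.
Take 1 serving of tofu: uses 104 kcal, +2.6 mg iron (running total 2.6 mg).
Take 2 servings of lentils: uses 374 kcal, +8.0 mg iron (running total 10.6 mg).
Take 2.127 servings of oats: uses 385 kcal, +6.0 mg iron (running total 16.6 mg).
Filling greedily by iron-per-kcal is optimal for one linear limit, giving 16.6 mg.

16.6 mg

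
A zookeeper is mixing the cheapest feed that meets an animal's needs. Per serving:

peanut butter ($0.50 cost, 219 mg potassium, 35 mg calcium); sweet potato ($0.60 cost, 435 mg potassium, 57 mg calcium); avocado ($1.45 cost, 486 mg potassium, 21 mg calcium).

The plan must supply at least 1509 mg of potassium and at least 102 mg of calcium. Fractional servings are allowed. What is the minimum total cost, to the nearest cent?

$2.08

An LP optimum is at a vertex; with two nutrient constraints at most two foods are used. Check each candidate.
peanut butter only: max(1509/219, 102/35) = 6.89 servings → $3.45.
sweet potato only: max(1509/435, 102/57) = 3.469 servings → $2.08.
avocado only: max(1509/486, 102/21) = 4.857 servings → $7.04.
peanut butter + sweet potato: the both-tight solution has a negative serving — not a feasible corner.
peanut butter + avocado with both tight: 1.441 servings and 2.456 servings → $4.28.
sweet potato + avocado with both tight: 0.9632 servings and 2.243 servings → $3.83.
So the least-cost plan costs $2.08.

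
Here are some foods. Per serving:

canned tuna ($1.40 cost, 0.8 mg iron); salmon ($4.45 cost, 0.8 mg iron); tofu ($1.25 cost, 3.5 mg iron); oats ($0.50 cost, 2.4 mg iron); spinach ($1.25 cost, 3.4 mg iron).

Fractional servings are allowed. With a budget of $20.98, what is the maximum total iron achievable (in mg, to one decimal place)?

Iron per dollar: oats 4.8, tofu 2.8, spinach 2.72, canned tuna 0.5714, salmon 0.1798.
With no serving limits, spend the whole cost allowance on oats: $20.98 / $0.50 × 2.4 mg = 100.7 mg.

100.7 mg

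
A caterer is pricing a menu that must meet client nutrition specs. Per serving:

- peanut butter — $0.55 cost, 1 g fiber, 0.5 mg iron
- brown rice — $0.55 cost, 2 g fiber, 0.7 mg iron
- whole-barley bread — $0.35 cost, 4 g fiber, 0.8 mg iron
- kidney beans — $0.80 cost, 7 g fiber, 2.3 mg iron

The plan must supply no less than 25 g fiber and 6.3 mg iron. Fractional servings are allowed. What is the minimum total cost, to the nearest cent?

A basic optimal solution has at most two foods positive. Try each food alone and each pair with both targets met exactly.
peanut butter only: max(25/1, 6.3/0.5) = 25 servings → $13.75.
brown rice only: max(25/2, 6.3/0.7) = 12.5 servings → $6.88.
whole-barley bread only: max(25/4, 6.3/0.8) = 7.875 servings → $2.76.
kidney beans only: max(25/7, 6.3/2.3) = 3.571 servings → $2.86.
peanut butter + brown rice: the both-tight solution has a negative serving — not a feasible corner.
peanut butter + whole-barley bread with both tight: 4.333 servings and 5.167 servings → $4.19.
peanut butter + kidney beans: intersection lies outside the first quadrant.
brown rice + whole-barley bread with both tight: 4.333 servings and 4.083 servings → $3.81.
brown rice + kidney beans with both targets exact would need a negative amount; discard.
whole-barley bread + kidney beans with both tight: 3.722 servings and 1.444 servings → $2.46.
The minimum over all feasible corners is $2.46.

$2.46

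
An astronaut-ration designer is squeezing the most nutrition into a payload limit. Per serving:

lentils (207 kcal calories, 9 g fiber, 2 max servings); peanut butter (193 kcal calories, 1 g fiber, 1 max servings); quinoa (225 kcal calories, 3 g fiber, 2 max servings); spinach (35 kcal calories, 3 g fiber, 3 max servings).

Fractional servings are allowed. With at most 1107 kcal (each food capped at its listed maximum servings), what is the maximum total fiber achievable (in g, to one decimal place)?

Fiber per kcal: spinach 0.08571, lentils 0.04348, quinoa 0.01333, peanut butter 0.005181.
Take 3 servings of spinach: uses 105 kcal, +9.0 g fiber (running total 9.0 g).
Take 2 servings of lentils: uses 414 kcal, +18.0 g fiber (running total 27.0 g).
Take 2 servings of quinoa: uses 450 kcal, +6.0 g fiber (running total 33.0 g).
Take 0.715 servings of peanut butter: uses 138 kcal, +0.7 g fiber (running total 33.7 g).
Filling greedily by fiber-per-kcal is optimal for one linear limit, giving 33.7 g.

33.7 g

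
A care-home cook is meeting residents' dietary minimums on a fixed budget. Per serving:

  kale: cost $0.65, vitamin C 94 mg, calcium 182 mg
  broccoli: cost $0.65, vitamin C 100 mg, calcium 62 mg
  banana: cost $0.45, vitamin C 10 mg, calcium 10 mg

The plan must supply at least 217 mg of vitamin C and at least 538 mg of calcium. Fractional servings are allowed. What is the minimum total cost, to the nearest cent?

Check every corner: each single food scaled to meet both minima, and each pair solved so both constraints bind.
kale only: max(217/94, 538/182) = 2.956 servings → $1.92.
broccoli only: max(217/100, 538/62) = 8.677 servings → $5.64.
banana only: max(217/10, 538/10) = 53.8 servings → $24.21.
kale + broccoli with both targets exact would need a negative amount; discard.
kale + banana: the both-tight solution has a negative serving — not a feasible corner.
broccoli + banana: intersection lies outside the first quadrant.
Cheapest feasible corner: $1.92.

$1.92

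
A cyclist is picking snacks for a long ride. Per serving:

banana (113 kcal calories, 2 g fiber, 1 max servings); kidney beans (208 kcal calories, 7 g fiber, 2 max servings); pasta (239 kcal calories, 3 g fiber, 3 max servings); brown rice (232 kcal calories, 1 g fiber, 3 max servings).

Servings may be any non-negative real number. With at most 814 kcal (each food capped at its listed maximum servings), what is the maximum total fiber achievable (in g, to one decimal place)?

19.6 g

Fiber per kcal: kidney beans 0.03365, banana 0.0177, pasta 0.01255, brown rice 0.00431.
Take 2 servings of kidney beans: uses 416 kcal, +14.0 g fiber (running total 14.0 g).
Take 1 serving of banana: uses 113 kcal, +2.0 g fiber (running total 16.0 g).
Take 1.192 servings of pasta: uses 285 kcal, +3.6 g fiber (running total 19.6 g).
Filling greedily by fiber-per-kcal is optimal for one linear limit, giving 19.6 g.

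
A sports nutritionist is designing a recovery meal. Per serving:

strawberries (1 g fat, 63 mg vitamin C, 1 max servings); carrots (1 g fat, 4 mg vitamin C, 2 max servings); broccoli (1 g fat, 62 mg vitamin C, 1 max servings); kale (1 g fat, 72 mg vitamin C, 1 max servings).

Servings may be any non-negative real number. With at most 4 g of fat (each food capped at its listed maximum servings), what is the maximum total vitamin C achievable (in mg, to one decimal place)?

201.0 mg

Vitamin C per g fat: kale 72, strawberries 63, broccoli 62, carrots 4.
Take 1 serving of kale: uses 1 g fat, +72.0 mg vitamin C (running total 72.0 mg).
Take 1 serving of strawberries: uses 1 g fat, +63.0 mg vitamin C (running total 135.0 mg).
Take 1 serving of broccoli: uses 1 g fat, +62.0 mg vitamin C (running total 197.0 mg).
Take 1 serving of carrots: uses 1 g fat, +4.0 mg vitamin C (running total 201.0 mg).
Filling greedily by vitamin C-per-g fat is optimal for one linear limit, giving 201.0 mg.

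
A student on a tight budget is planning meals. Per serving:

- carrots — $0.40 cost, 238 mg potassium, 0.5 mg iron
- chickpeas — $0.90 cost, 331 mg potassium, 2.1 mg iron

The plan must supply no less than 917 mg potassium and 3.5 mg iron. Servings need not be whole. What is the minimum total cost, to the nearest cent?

$1.93

For a min-cost LP with two ≥-constraints, a basic feasible solution has at most two positive variables.
carrots only: max(917/238, 3.5/0.5) = 7 servings → $2.80.
chickpeas only: max(917/331, 3.5/2.1) = 2.77 servings → $2.49.
carrots + chickpeas with both tight: 2.295 servings and 1.12 servings → $1.93.
The minimum over all feasible corners is $1.93.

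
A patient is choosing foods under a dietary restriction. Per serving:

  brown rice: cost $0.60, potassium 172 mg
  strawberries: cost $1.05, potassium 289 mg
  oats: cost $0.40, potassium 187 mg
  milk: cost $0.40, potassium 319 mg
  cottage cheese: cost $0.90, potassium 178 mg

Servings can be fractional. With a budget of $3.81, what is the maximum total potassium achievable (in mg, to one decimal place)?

3038.5 mg

Potassium per dollar: milk 797.5, oats 467.5, brown rice 286.7, strawberries 275.2, cottage cheese 197.8.
With no serving limits, spend the whole cost allowance on milk: $3.81 / $0.40 × 319 mg = 3038.5 mg.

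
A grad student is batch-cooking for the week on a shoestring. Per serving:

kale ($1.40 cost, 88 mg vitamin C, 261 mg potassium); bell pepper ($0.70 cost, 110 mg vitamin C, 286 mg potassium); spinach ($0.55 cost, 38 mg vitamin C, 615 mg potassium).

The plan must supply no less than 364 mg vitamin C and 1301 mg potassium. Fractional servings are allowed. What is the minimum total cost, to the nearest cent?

Minimising a linear cost over {vitamin C ≥ 364, potassium ≥ 1301, servings ≥ 0} — the optimum is at a vertex, using one or two foods.
kale only: max(364/88, 1301/261) = 4.985 servings → $6.98.
bell pepper only: max(364/110, 1301/286) = 4.549 servings → $3.18.
spinach only: max(364/38, 1301/615) = 9.579 servings → $5.27.
kale + bell pepper with both targets exact would need a negative amount; discard.
kale + spinach with both tight: 3.946 servings and 0.4408 servings → $5.77.
bell pepper + spinach with both tight: 3.072 servings and 0.6869 servings → $2.53.
Cheapest feasible corner: $2.53.

$2.53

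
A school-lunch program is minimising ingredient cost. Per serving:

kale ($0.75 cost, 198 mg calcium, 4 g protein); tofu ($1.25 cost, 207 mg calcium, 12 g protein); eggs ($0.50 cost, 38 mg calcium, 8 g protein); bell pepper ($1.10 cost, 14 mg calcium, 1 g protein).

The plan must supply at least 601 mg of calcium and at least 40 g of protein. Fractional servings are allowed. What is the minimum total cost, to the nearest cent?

An LP optimum is at a vertex; with two nutrient constraints at most two foods are used. Check each candidate.
kale only: max(601/198, 40/4) = 10 servings → $7.50.
tofu only: max(601/207, 40/12) = 3.333 servings → $4.17.
eggs only: max(601/38, 40/8) = 15.82 servings → $7.91.
bell pepper only: max(601/14, 40/1) = 42.93 servings → $47.22.
kale + tofu with both targets exact would need a negative amount; discard.
kale + eggs with both tight: 2.296 servings and 3.852 servings → $3.65.
kale + bell pepper with both tight: 0.2887 servings and 38.85 servings → $42.95.
tofu + eggs with both tight: 2.74 servings and 0.89 servings → $3.87.
tofu + bell pepper with both tight: 1.051 servings and 27.38 servings → $31.44.
eggs + bell pepper with both targets exact would need a negative amount; discard.
Cheapest feasible corner: $3.65.

$3.65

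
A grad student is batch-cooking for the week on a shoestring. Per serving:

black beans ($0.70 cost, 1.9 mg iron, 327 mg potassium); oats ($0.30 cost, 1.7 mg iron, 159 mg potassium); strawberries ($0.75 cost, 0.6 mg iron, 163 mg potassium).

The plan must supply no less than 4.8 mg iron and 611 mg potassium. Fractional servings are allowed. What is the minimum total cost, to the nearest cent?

black beans only: max(4.8/1.9, 611/327) = 2.526 servings → $1.77.
oats only: max(4.8/1.7, 611/159) = 3.843 servings → $1.15.
strawberries only: max(4.8/0.6, 611/163) = 8 servings → $6.00.
black beans + oats with both tight: 1.086 servings and 1.61 servings → $1.24.
black beans + strawberries with both targets exact would need a negative amount; discard.
oats + strawberries with both tight: 2.288 servings and 1.516 servings → $1.82.
The minimum over all feasible corners is $1.15.

$1.15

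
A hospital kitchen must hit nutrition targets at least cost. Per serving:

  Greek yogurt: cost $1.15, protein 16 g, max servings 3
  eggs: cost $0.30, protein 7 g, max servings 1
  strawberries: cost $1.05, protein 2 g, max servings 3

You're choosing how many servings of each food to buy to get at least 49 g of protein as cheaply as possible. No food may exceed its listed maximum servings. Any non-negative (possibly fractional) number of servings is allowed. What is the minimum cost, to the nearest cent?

Cost per g of protein: eggs $0.0429, Greek yogurt $0.0719, strawberries $0.5250.
Take 1 serving of eggs: +7.0 g protein for $0.30 (total $0.30, still need 42.0 g).
Take 2.625 servings of Greek yogurt: +42.0 g protein for $3.02 (total $3.32, still need 0.0 g).
Greedy by cheapest-per-g is optimal for a single linear constraint, so the minimum cost is $3.32.

$3.32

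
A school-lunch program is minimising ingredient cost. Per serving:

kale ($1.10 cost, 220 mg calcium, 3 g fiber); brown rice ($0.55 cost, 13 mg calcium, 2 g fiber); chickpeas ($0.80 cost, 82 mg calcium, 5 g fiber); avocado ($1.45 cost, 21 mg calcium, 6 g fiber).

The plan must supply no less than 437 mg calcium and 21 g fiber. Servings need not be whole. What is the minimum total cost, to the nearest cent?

For a min-cost LP with two ≥-constraints, a basic feasible solution has at most two positive variables.
kale only: max(437/220, 21/3) = 7 servings → $7.70.
brown rice only: max(437/13, 21/2) = 33.62 servings → $18.49.
chickpeas only: max(437/82, 21/5) = 5.329 servings → $4.26.
avocado only: max(437/21, 21/6) = 20.81 servings → $30.17.
kale + brown rice with both tight: 1.499 servings and 8.252 servings → $6.19.
kale + chickpeas with both tight: 0.5422 servings and 3.875 servings → $3.70.
kale + avocado with both tight: 1.735 servings and 2.632 servings → $5.73.
brown rice + chickpeas with both targets exact would need a negative amount; discard.
brown rice + avocado with both targets exact would need a negative amount; discard.
chickpeas + avocado: the both-tight solution has a negative serving — not a feasible corner.
Cheapest feasible corner: $3.70.

$3.70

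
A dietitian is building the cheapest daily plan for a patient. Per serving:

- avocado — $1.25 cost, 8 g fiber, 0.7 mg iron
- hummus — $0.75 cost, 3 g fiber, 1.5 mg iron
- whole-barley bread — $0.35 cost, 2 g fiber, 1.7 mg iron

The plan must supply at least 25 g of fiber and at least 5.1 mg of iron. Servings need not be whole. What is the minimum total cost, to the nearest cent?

$3.98

This is a tiny linear program; its minimum lies at a vertex of the feasible set. List the vertices and price them.
avocado only: max(25/8, 5.1/0.7) = 7.286 servings → $9.11.
hummus only: max(25/3, 5.1/1.5) = 8.333 servings → $6.25.
whole-barley bread only: max(25/2, 5.1/1.7) = 12.5 servings → $4.38.
avocado + hummus with both tight: 2.242 servings and 2.354 servings → $4.57.
avocado + whole-barley bread with both tight: 2.648 servings and 1.91 servings → $3.98.
hummus + whole-barley bread: intersection lies outside the first quadrant.
So the least-cost plan costs $3.98.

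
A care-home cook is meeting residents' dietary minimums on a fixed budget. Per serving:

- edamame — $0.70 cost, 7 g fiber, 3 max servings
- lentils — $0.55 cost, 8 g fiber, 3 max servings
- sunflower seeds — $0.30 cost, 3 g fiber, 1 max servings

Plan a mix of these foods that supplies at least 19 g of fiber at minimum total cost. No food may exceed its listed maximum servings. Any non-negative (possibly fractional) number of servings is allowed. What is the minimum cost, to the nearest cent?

$1.31

Cost per g of fiber: lentils $0.0688, edamame $0.1000, sunflower seeds $0.1000.
Take 2.375 servings of lentils: +19.0 g fiber for $1.31 (total $1.31, still need 0.0 g).
Greedy by cheapest-per-g is optimal for a single linear constraint, so the minimum cost is $1.31.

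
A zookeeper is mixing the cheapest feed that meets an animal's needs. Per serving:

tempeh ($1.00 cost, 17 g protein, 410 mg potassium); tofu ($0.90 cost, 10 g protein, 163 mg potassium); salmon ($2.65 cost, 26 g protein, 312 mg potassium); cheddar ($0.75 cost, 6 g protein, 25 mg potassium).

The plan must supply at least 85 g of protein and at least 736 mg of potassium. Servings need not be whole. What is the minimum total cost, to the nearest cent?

$5.00

tempeh only: max(85/17, 736/410) = 5 servings → $5.00.
tofu only: max(85/10, 736/163) = 8.5 servings → $7.65.
salmon only: max(85/26, 736/312) = 3.269 servings → $8.66.
cheddar only: max(85/6, 736/25) = 29.44 servings → $22.08.
tempeh + tofu: intersection lies outside the first quadrant.
tempeh + salmon: intersection lies outside the first quadrant.
tempeh + cheddar with both tight: 1.126 servings and 10.98 servings → $9.36.
tofu + salmon with both targets exact would need a negative amount; discard.
tofu + cheddar with both tight: 3.147 servings and 8.922 servings → $9.52.
salmon + cheddar with both tight: 1.875 servings and 6.043 servings → $9.50.
The minimum over all feasible corners is $5.00.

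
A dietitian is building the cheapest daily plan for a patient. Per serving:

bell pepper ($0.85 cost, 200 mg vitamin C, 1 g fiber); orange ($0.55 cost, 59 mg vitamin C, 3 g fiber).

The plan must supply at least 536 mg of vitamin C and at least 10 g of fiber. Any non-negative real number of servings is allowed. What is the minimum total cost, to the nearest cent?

A basic optimal solution has at most two foods positive. Try each food alone and each pair with both targets met exactly.
bell pepper only: max(536/200, 10/1) = 10 servings → $8.50.
orange only: max(536/59, 10/3) = 9.085 servings → $5.00.
bell pepper + orange with both tight: 1.882 servings and 2.706 servings → $3.09.
The minimum over all feasible corners is $3.09.

$3.09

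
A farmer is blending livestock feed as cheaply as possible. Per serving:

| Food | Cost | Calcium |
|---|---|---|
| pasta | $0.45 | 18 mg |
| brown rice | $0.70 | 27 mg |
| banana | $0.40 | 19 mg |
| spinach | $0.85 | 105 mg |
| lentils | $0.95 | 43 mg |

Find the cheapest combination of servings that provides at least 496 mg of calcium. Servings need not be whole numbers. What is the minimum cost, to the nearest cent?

Cost per mg of calcium: spinach $0.0081, banana $0.0211, lentils $0.0221, pasta $0.0250, brown rice $0.0259.
With no serving limits, use only spinach: 496 mg / 105 mg = 4.724 servings × $0.85 = $4.02.

$4.02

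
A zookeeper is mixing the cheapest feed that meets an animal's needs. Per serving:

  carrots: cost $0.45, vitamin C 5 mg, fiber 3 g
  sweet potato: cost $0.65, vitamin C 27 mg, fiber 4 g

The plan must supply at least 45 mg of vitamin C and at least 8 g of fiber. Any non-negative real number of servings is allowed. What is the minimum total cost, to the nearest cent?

carrots only: max(45/5, 8/3) = 9 servings → $4.05.
sweet potato only: max(45/27, 8/4) = 2 servings → $1.30.
carrots + sweet potato with both tight: 0.5902 servings and 1.557 servings → $1.28.
The minimum over all feasible corners is $1.28.

$1.28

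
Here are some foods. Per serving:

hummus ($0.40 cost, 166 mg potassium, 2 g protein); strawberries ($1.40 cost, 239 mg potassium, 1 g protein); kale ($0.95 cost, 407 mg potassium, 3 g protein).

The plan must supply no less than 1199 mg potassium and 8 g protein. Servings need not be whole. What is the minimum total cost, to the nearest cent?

hummus only: max(1199/166, 8/2) = 7.223 servings → $2.89.
strawberries only: max(1199/239, 8/1) = 8 servings → $11.20.
kale only: max(1199/407, 8/3) = 2.946 servings → $2.80.
hummus + strawberries with both tight: 2.285 servings and 3.429 servings → $5.72.
hummus + kale: intersection lies outside the first quadrant.
strawberries + kale with both tight: 1.1 servings and 2.3 servings → $3.73.
So the least-cost plan costs $2.80.

$2.80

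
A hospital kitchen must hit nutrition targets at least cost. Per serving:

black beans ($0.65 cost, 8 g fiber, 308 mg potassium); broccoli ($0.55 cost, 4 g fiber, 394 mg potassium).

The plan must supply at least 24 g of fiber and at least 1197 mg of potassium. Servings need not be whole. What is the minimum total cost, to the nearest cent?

$2.21

The cheapest plan sits at a corner of the feasible region — with two constraints it uses at most two foods.
black beans only: max(24/8, 1197/308) = 3.886 servings → $2.53.
broccoli only: max(24/4, 1197/394) = 6 servings → $3.30.
black beans + broccoli with both tight: 2.431 servings and 1.137 servings → $2.21.
Cheapest feasible corner: $2.21.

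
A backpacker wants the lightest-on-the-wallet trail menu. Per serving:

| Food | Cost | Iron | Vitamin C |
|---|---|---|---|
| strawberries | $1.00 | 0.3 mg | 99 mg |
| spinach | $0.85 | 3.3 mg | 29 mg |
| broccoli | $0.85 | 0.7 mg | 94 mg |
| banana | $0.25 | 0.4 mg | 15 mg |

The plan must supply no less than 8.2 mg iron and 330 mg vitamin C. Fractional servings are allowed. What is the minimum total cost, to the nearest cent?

At the optimum either one food covers both requirements or two foods hit both targets exactly; no other combination can be cheaper.
strawberries only: max(8.2/0.3, 330/99) = 27.33 servings → $27.33.
spinach only: max(8.2/3.3, 330/29) = 11.38 servings → $9.67.
broccoli only: max(8.2/0.7, 330/94) = 11.71 servings → $9.96.
banana only: max(8.2/0.4, 330/15) = 22 servings → $5.50.
strawberries + spinach with both tight: 2.677 servings and 2.242 servings → $4.58.
strawberries + broccoli: the both-tight solution has a negative serving — not a feasible corner.
strawberries + banana with both tight: 0.2564 servings and 20.31 servings → $5.33.
spinach + broccoli with both tight: 1.862 servings and 2.936 servings → $4.08.
spinach + banana: the both-tight solution has a negative serving — not a feasible corner.
broccoli + banana with both tight: 0.3321 servings and 19.92 servings → $5.26.
So the least-cost plan costs $4.08.

$4.08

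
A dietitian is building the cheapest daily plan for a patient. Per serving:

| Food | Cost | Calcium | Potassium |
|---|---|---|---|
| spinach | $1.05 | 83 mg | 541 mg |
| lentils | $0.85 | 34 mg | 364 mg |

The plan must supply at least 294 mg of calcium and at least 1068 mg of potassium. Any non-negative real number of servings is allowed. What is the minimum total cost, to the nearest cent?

Check every corner: each single food scaled to meet both minima, and each pair solved so both constraints bind.
spinach only: max(294/83, 1068/541) = 3.542 servings → $3.72.
lentils only: max(294/34, 1068/364) = 8.647 servings → $7.35.
spinach + lentils: intersection lies outside the first quadrant.
So the least-cost plan costs $3.72.

$3.72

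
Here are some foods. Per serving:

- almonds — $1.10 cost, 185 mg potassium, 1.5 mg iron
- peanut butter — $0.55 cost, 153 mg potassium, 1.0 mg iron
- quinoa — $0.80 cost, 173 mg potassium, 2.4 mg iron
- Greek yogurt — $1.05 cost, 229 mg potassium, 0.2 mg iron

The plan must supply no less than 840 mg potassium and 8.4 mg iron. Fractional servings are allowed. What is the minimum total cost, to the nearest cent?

$3.43

A basic optimal solution has at most two foods positive. Try each food alone and each pair with both targets met exactly.
almonds only: max(840/185, 8.4/1.5) = 5.6 servings → $6.16.
peanut butter only: max(840/153, 8.4/1.0) = 8.4 servings → $4.62.
quinoa only: max(840/173, 8.4/2.4) = 4.855 servings → $3.88.
Greek yogurt only: max(840/229, 8.4/0.2) = 42 servings → $44.10.
almonds + peanut butter: the both-tight solution has a negative serving — not a feasible corner.
almonds + quinoa with both tight: 3.05 servings and 1.593 servings → $4.63.
almonds + Greek yogurt: intersection lies outside the first quadrant.
peanut butter + quinoa with both tight: 2.898 servings and 2.292 servings → $3.43.
peanut butter + Greek yogurt: the both-tight solution has a negative serving — not a feasible corner.
quinoa + Greek yogurt with both tight: 3.409 servings and 1.093 servings → $3.87.
Cheapest feasible corner: $3.43.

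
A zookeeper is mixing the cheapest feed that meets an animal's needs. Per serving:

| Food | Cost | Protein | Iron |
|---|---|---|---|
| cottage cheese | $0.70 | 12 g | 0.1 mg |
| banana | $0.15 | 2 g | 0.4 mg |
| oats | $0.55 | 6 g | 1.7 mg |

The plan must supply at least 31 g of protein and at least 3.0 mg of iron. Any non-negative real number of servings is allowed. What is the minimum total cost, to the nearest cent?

$2.05

cottage cheese only: max(31/12, 3.0/0.1) = 30 servings → $21.00.
banana only: max(31/2, 3.0/0.4) = 15.5 servings → $2.33.
oats only: max(31/6, 3.0/1.7) = 5.167 servings → $2.84.
cottage cheese + banana with both tight: 1.391 servings and 7.152 servings → $2.05.
cottage cheese + oats with both tight: 1.753 servings and 1.662 servings → $2.14.
banana + oats: intersection lies outside the first quadrant.
Cheapest feasible corner: $2.05.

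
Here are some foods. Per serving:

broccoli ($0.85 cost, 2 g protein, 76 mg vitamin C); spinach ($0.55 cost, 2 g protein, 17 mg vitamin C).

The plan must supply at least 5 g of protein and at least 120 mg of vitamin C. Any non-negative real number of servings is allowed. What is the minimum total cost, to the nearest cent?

$1.77

At the optimum either one food covers both requirements or two foods hit both targets exactly; no other combination can be cheaper.
broccoli only: max(5/2, 120/76) = 2.5 servings → $2.12.
spinach only: max(5/2, 120/17) = 7.059 servings → $3.88.
broccoli + spinach with both tight: 1.314 servings and 1.186 servings → $1.77.
Cheapest feasible corner: $1.77.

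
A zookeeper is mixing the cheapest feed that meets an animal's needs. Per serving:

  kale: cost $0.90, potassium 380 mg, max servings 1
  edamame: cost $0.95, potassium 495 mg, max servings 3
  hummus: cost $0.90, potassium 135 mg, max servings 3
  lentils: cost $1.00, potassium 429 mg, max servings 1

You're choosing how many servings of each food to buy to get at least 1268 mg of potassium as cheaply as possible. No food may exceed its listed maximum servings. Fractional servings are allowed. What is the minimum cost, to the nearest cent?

Cost per mg of potassium: edamame $0.0019, lentils $0.0023, kale $0.0024, hummus $0.0067.
Take 2.562 servings of edamame: +1268.0 mg potassium for $2.43 (total $2.43, still need 0.0 mg).
Filling from the cheapest source first is optimal under one linear minimum: $2.43.

$2.43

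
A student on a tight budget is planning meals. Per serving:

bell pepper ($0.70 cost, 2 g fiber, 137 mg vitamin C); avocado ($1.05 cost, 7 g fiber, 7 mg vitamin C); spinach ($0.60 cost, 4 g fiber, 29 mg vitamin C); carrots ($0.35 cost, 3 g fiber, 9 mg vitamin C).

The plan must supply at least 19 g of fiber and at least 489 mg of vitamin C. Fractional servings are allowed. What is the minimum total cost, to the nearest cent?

$3.76

With two linear requirements the optimum uses one or two foods; enumerate the corners.
bell pepper only: max(19/2, 489/137) = 9.5 servings → $6.65.
avocado only: max(19/7, 489/7) = 69.86 servings → $73.35.
spinach only: max(19/4, 489/29) = 16.86 servings → $10.12.
carrots only: max(19/3, 489/9) = 54.33 servings → $19.02.
bell pepper + avocado with both tight: 3.481 servings and 1.72 servings → $4.24.
bell pepper + spinach with both tight: 2.867 servings and 3.316 servings → $4.00.
bell pepper + carrots with both tight: 3.298 servings and 4.135 servings → $3.76.
avocado + spinach: intersection lies outside the first quadrant.
avocado + carrots: intersection lies outside the first quadrant.
spinach + carrots with both targets exact would need a negative amount; discard.
The minimum over all feasible corners is $3.76.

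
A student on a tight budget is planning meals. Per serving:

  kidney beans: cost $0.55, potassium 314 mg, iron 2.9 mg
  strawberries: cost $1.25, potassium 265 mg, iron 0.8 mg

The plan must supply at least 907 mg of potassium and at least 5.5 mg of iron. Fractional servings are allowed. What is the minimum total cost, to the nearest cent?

kidney beans only: max(907/314, 5.5/2.9) = 2.889 servings → $1.59.
strawberries only: max(907/265, 5.5/0.8) = 6.875 servings → $8.59.
kidney beans + strawberries with both tight: 1.415 servings and 1.746 servings → $2.96.
So the least-cost plan costs $1.59.

$1.59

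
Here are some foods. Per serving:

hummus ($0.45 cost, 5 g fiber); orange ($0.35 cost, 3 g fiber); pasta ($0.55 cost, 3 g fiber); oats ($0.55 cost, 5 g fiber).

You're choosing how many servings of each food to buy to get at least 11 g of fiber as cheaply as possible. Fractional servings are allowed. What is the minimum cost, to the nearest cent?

$0.99

Cost per g of fiber: hummus $0.0900, oats $0.1100, orange $0.1167, pasta $0.1833.
With no serving limits, use only hummus: 11 g / 5 g = 2.2 servings × $0.45 = $0.99.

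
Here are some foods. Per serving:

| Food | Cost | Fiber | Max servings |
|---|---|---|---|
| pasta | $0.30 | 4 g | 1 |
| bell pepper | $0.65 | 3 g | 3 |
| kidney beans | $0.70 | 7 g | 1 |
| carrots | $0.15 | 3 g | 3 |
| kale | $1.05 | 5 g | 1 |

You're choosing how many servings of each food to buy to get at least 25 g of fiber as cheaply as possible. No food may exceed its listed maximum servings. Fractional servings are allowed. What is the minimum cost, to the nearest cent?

$2.50

Cost per g of fiber: carrots $0.0500, pasta $0.0750, kidney beans $0.1000, kale $0.2100, bell pepper $0.2167.
Take 3 servings of carrots: +9.0 g fiber for $0.45 (total $0.45, still need 16.0 g).
Take 1 serving of pasta: +4.0 g fiber for $0.30 (total $0.75, still need 12.0 g).
Take 1 serving of kidney beans: +7.0 g fiber for $0.70 (total $1.45, still need 5.0 g).
Take 1 serving of kale: +5.0 g fiber for $1.05 (total $2.50, still need 0.0 g).
Filling from the cheapest source first is optimal under one linear minimum: $2.50.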